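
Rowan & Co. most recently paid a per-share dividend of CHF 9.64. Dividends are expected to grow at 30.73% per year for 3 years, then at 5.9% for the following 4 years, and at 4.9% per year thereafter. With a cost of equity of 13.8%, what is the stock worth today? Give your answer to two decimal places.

Three-stage DDM. Project D₁…D_7; terminal Gordon value at t=7 with g = 0.049; discount at r = 0.138.
D_1 = 12.6024
D_2 = 16.4751
D_3 = 21.5379
D_4 = 22.8086
D_5 = 24.1543
D_6 = 25.5794
D_7 = 27.0886
TV_7 = 28.4159/(0.138−0.049) = 319.2803
P₀ = Σ Dₜ/(1+r)ᵗ + TV_7/(1+r)^7 = 216.5763

CHF 216.58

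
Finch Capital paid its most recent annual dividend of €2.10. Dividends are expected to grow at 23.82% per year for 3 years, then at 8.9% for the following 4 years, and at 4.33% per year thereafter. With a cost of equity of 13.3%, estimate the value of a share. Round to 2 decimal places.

Three-stage DDM. Project D₁…D_7; terminal Gordon value at t=7 with g = 0.0433; discount at r = 0.133.
D_1 = 2.6002
D_2 = 3.2196
D_3 = 3.9865
D_4 = 4.3413
D_5 = 4.7277
D_6 = 5.1484
D_7 = 5.6066
TV_7 = 5.8494/(0.133−0.0433) = 65.2109
P₀ = Σ Dₜ/(1+r)ᵗ + TV_7/(1+r)^7 = 44.6928

€44.69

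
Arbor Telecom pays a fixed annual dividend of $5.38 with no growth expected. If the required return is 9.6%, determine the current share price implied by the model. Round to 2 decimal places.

Zero-growth DDM (perpetuity): P₀ = D/r = 5.38 / 0.096 = 56.0417

$56.04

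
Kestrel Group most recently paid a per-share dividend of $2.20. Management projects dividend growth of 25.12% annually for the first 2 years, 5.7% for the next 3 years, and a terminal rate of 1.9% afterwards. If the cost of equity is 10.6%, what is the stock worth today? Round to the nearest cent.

$41.81

Three-stage DDM. Project D₁…D_5; terminal Gordon value at t=5 with g = 0.019; discount at r = 0.106.
D_1 = 2.7526
D_2 = 3.4441
D_3 = 3.6404
D_4 = 3.8479
D_5 = 4.0673
TV_5 = 4.1445/(0.106−0.019) = 47.6383
P₀ = Σ Dₜ/(1+r)ᵗ + TV_5/(1+r)^5 = 41.8105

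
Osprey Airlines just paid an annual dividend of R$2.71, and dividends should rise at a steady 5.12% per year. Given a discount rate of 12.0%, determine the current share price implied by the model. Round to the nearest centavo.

R$41.41

Gordon growth model: P₀ = D₁/(r − g). D₁ = 2.71 × (1 + 0.0512) = 2.8488.
P₀ = 2.8488 / (0.12 − 0.0512) = 2.8488 / 0.0688 = 41.4063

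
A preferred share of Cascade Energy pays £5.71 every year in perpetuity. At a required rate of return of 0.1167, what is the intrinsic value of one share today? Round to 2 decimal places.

Zero-growth DDM (perpetuity): P₀ = D/r = 5.71 / 0.1167 = 48.9289

£48.93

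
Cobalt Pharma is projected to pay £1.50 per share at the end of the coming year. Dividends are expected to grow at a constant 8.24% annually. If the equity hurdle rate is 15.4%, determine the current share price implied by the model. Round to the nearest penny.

Gordon growth model: P₀ = D₁/(r − g), with D₁ = 1.50 given directly.
P₀ = 1.5000 / (0.154 − 0.0824) = 1.5000 / 0.0716 = 20.9497

£20.95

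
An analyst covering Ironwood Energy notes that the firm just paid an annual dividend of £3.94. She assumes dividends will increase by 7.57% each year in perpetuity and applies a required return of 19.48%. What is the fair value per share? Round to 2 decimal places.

£35.59

Gordon growth model: P₀ = D₁/(r − g). D₁ = 3.94 × (1 + 0.0757) = 4.2383.
P₀ = 4.2383 / (0.1948 − 0.0757) = 4.2383 / 0.1191 = 35.5857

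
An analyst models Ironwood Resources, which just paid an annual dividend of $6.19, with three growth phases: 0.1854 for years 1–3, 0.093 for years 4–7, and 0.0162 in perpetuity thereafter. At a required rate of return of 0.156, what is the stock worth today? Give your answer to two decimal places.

Three-stage DDM. Project D₁…D_7; terminal Gordon value at t=7 with g = 0.0162; discount at r = 0.156.
D_1 = 7.3376
D_2 = 8.6980
D_3 = 10.3106
D_4 = 11.2695
D_5 = 12.3176
D_6 = 13.4631
D_7 = 14.7152
TV_7 = 14.9536/(0.156−0.0162) = 106.9641
P₀ = Σ Dₜ/(1+r)ᵗ + TV_7/(1+r)^7 = 81.5571

$81.56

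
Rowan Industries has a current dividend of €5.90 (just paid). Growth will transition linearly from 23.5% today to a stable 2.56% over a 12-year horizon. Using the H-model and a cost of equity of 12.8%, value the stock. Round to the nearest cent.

€131.48

H-model: P₀ = D₀[(1+g_L) + H(g_S−g_L)]/(r−g_L), with H = 12/2 = 6.
P₀ = 5.90 × [(1+0.0256) + 6×(0.235−0.0256)] / (0.128−0.0256)
   = 5.90 × 2.2820 / 0.1024 = 131.4824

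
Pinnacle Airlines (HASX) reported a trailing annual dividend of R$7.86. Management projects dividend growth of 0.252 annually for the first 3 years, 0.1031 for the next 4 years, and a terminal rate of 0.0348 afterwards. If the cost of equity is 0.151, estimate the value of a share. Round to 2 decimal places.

Three-stage DDM. Project D₁…D_7; terminal Gordon value at t=7 with g = 0.0348; discount at r = 0.151.
D_1 = 9.8407
D_2 = 12.3206
D_3 = 15.4254
D_4 = 17.0157
D_5 = 18.7700
D_6 = 20.7052
D_7 = 22.8399
TV_7 = 23.6348/(0.151−0.0348) = 203.3974
P₀ = Σ Dₜ/(1+r)ᵗ + TV_7/(1+r)^7 = 140.3922

R$140.39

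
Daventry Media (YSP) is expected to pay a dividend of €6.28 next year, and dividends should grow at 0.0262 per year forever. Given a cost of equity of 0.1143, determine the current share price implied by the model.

€71.28

Gordon growth model: P₀ = D₁/(r − g), with D₁ = 6.28 given directly.
P₀ = 6.2800 / (0.1143 − 0.0262) = 6.2800 / 0.0881 = 71.2826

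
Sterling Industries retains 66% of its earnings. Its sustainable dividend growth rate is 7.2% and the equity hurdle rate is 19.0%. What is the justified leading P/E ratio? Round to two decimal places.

2.88

Payout ratio b = 1 − 0.66 = 0.34.
Justified leading P/E = b/(r−g) = 0.34/(0.19−0.072) = 2.8814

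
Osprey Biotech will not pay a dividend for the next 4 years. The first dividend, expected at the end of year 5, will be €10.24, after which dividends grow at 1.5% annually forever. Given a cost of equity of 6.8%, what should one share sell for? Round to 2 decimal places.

Deferred-dividend DDM. At t=4 the remaining stream is a growing perpetuity with first payment D_5 = 10.24.
V_4 = D_5/(r−g) = 10.24/(0.068−0.015) = 193.2075
P₀ = V_4/(1+r)^4 = 193.2075/(1+0.068)^4 = 148.5043

€148.50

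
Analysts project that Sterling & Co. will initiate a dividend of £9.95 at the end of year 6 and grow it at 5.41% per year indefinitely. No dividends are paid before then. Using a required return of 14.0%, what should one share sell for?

Deferred-dividend DDM. At t=5 the remaining stream is a growing perpetuity with first payment D_6 = 9.95.
V_5 = D_6/(r−g) = 9.95/(0.14−0.0541) = 115.8324
P₀ = V_5/(1+r)^5 = 115.8324/(1+0.14)^5 = 60.1597

£60.16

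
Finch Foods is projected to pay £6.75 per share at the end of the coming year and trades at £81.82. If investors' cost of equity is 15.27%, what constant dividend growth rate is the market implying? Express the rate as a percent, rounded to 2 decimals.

From P₀ = D₁/(r − g), the implied growth is g = r − D₁/P₀.
g = 0.1527 − 6.75/81.82 = 0.1527 − 0.08250 = 0.07020

7.02%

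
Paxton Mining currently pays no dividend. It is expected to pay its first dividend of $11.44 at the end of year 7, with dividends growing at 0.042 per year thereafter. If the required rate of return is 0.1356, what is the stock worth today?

$56.99

Deferred-dividend DDM. At t=6 the remaining stream is a growing perpetuity with first payment D_7 = 11.44.
V_6 = D_7/(r−g) = 11.44/(0.1356−0.042) = 122.2222
P₀ = V_6/(1+r)^6 = 122.2222/(1+0.1356)^6 = 56.9899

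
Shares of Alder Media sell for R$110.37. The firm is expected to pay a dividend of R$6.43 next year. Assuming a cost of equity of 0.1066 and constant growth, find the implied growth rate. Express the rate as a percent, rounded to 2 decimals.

4.83%

From P₀ = D₁/(r − g), the implied growth is g = r − D₁/P₀.
g = 0.1066 − 6.43/110.37 = 0.1066 − 0.05826 = 0.04834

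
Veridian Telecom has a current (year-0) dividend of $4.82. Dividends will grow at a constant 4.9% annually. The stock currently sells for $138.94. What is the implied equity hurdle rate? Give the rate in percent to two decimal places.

Rearranging the constant-growth DDM: r = D₁/P₀ + g.
D₁ = 4.82 × (1 + 0.049) = 5.0562.
r = 5.0562 / 138.94 + 0.049 = 0.03639 + 0.049 = 0.08539

8.54%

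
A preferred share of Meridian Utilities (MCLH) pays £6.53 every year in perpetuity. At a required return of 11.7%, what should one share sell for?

£55.81

Zero-growth DDM (perpetuity): P₀ = D/r = 6.53 / 0.117 = 55.8120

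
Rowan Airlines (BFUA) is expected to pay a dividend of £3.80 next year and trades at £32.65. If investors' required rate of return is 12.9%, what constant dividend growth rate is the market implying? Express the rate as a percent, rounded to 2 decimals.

1.26%

From P₀ = D₁/(r − g), the implied growth is g = r − D₁/P₀.
g = 0.129 − 3.80/32.65 = 0.129 − 0.11639 = 0.01261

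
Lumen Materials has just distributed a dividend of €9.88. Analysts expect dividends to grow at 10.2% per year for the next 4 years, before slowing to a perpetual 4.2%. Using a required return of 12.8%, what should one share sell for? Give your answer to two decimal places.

€146.34

Two-stage DDM. Project D₁…D_4 at 0.102, terminal growth 0.042, discount at r = 0.128.
D_1 = 10.8878
D_2 = 11.9983
D_3 = 13.2221
D_4 = 14.5708
Terminal value at t=4: TV = D_5/(r−g) = 15.1828/(0.128−0.042) = 176.5438
P₀ = 10.8878/(1+0.128)^1 + 11.9983/(1+0.128)^2 + 13.2221/(1+0.128)^3 + 14.5708/(1+0.128)^4 + 176.5438/(1+0.128)^4 = 146.3422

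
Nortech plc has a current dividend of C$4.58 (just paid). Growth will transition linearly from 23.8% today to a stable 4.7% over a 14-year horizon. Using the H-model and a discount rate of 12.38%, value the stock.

C$142.17

H-model: P₀ = D₀[(1+g_L) + H(g_S−g_L)]/(r−g_L), with H = 14/2 = 7.
P₀ = 4.58 × [(1+0.047) + 7×(0.238−0.047)] / (0.1238−0.047)
   = 4.58 × 2.3840 / 0.0768 = 142.1708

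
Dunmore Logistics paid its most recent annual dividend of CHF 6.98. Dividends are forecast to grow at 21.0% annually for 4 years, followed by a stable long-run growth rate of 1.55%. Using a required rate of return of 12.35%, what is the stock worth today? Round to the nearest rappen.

CHF 122.02

Two-stage DDM. Project D₁…D_4 at 0.21, terminal growth 0.0155, discount at r = 0.1235.
D_1 = 8.4458
D_2 = 10.2194
D_3 = 12.3655
D_4 = 14.9622
Terminal value at t=4: TV = D_5/(r−g) = 15.1942/(0.1235−0.0155) = 140.6867
P₀ = 8.4458/(1+0.1235)^1 + 10.2194/(1+0.1235)^2 + 12.3655/(1+0.1235)^3 + 14.9622/(1+0.1235)^4 + 140.6867/(1+0.1235)^4 = 122.0239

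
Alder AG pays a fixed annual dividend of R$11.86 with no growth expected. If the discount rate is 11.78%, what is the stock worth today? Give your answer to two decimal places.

Zero-growth DDM (perpetuity): P₀ = D/r = 11.86 / 0.1178 = 100.6791

R$100.68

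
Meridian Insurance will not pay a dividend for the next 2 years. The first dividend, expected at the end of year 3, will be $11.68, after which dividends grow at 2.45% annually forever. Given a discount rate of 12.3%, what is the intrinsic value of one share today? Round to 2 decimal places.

$94.03

Deferred-dividend DDM. At t=2 the remaining stream is a growing perpetuity with first payment D_3 = 11.68.
V_2 = D_3/(r−g) = 11.68/(0.123−0.0245) = 118.5787
P₀ = V_2/(1+r)^2 = 118.5787/(1+0.123)^2 = 94.0258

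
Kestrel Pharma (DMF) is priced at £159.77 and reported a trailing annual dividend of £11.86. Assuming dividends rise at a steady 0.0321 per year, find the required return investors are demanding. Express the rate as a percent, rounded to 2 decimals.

Rearranging the constant-growth DDM: r = D₁/P₀ + g.
D₁ = 11.86 × (1 + 0.0321) = 12.2407.
r = 12.2407 / 159.77 + 0.0321 = 0.07661 + 0.0321 = 0.10871

10.87%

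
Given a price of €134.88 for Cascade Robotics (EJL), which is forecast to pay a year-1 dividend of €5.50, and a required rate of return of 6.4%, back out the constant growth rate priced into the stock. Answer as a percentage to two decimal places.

2.32%

From P₀ = D₁/(r − g), the implied growth is g = r − D₁/P₀.
g = 0.064 − 5.50/134.88 = 0.064 − 0.04078 = 0.02322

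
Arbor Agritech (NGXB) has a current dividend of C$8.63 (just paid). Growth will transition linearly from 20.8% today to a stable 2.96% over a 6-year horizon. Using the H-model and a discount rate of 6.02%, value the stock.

H-model: P₀ = D₀[(1+g_L) + H(g_S−g_L)]/(r−g_L), with H = 6/2 = 3.
P₀ = 8.63 × [(1+0.0296) + 3×(0.208−0.0296)] / (0.0602−0.0296)
   = 8.63 × 1.5648 / 0.0306 = 441.3145

C$441.31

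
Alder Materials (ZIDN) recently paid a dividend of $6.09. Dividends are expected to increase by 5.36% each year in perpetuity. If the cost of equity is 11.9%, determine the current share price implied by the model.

Gordon growth model: P₀ = D₁/(r − g). D₁ = 6.09 × (1 + 0.0536) = 6.4164.
P₀ = 6.4164 / (0.119 − 0.0536) = 6.4164 / 0.0654 = 98.1105

$98.11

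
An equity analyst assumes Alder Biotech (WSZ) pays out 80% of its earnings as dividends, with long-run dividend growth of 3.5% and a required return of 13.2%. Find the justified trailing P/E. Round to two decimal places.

8.54

Justified trailing P/E = b(1+g)/(r−g) = 0.80×(1+0.035)/(0.132−0.035) = 8.5361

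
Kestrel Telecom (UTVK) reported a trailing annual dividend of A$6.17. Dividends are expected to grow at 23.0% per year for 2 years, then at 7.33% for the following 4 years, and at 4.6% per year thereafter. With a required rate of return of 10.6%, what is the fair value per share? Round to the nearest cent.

A$160.81

Three-stage DDM. Project D₁…D_6; terminal Gordon value at t=6 with g = 0.046; discount at r = 0.106.
D_1 = 7.5891
D_2 = 9.3346
D_3 = 10.0188
D_4 = 10.7532
D_5 = 11.5414
D_6 = 12.3874
TV_6 = 12.9572/(0.106−0.046) = 215.9535
P₀ = Σ Dₜ/(1+r)ᵗ + TV_6/(1+r)^6 = 160.8124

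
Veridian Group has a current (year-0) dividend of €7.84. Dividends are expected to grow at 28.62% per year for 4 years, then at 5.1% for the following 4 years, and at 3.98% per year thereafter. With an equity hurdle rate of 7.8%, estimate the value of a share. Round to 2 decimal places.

€500.14

Three-stage DDM. Project D₁…D_8; terminal Gordon value at t=8 with g = 0.0398; discount at r = 0.078.
D_1 = 10.0838
D_2 = 12.9698
D_3 = 16.6817
D_4 = 21.4561
D_5 = 22.5503
D_6 = 23.7004
D_7 = 24.9091
D_8 = 26.1795
TV_8 = 27.2214/(0.078−0.0398) = 712.6026
P₀ = Σ Dₜ/(1+r)ᵗ + TV_8/(1+r)^8 = 500.1399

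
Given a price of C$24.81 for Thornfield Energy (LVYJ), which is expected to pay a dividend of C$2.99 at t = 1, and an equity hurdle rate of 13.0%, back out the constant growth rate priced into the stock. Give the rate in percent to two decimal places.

0.95%

From P₀ = D₁/(r − g), the implied growth is g = r − D₁/P₀.
g = 0.13 − 2.99/24.81 = 0.13 − 0.12052 = 0.00948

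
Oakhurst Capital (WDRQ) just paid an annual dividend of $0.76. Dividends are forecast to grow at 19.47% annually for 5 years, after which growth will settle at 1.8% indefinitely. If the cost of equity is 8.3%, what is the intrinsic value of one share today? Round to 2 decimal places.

$24.60

Two-stage DDM. Project D₁…D_5 at 0.1947, terminal growth 0.018, discount at r = 0.083.
D_1 = 0.9080
D_2 = 1.0848
D_3 = 1.2960
D_4 = 1.5483
D_5 = 1.8497
Terminal value at t=5: TV = D_6/(r−g) = 1.8830/(0.083−0.018) = 28.9696
P₀ = 0.9080/(1+0.083)^1 + 1.0848/(1+0.083)^2 + 1.2960/(1+0.083)^3 + 1.5483/(1+0.083)^4 + 1.8497/(1+0.083)^5 + 28.9696/(1+0.083)^5 = 24.5952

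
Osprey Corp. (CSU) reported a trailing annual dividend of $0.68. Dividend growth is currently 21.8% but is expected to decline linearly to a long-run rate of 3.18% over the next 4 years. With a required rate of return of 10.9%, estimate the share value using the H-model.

H-model: P₀ = D₀[(1+g_L) + H(g_S−g_L)]/(r−g_L), with H = 4/2 = 2.
P₀ = 0.68 × [(1+0.0318) + 2×(0.218−0.0318)] / (0.109−0.0318)
   = 0.68 × 1.4042 / 0.0772 = 12.3686

$12.37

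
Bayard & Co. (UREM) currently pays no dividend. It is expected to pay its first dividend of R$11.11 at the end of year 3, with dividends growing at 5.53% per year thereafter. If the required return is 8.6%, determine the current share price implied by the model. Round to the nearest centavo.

Deferred-dividend DDM. At t=2 the remaining stream is a growing perpetuity with first payment D_3 = 11.11.
V_2 = D_3/(r−g) = 11.11/(0.086−0.0553) = 361.8893
P₀ = V_2/(1+r)^2 = 361.8893/(1+0.086)^2 = 306.8429

R$306.84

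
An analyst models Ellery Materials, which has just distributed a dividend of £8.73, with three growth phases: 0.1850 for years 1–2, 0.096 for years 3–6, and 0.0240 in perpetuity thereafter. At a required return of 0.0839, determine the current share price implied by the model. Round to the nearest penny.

£249.37

Three-stage DDM. Project D₁…D_6; terminal Gordon value at t=6 with g = 0.024; discount at r = 0.0839.
D_1 = 10.3451
D_2 = 12.2589
D_3 = 13.4357
D_4 = 14.7256
D_5 = 16.1392
D_6 = 17.6886
TV_6 = 18.1131/(0.0839−0.024) = 302.3892
P₀ = Σ Dₜ/(1+r)ᵗ + TV_6/(1+r)^6 = 249.3743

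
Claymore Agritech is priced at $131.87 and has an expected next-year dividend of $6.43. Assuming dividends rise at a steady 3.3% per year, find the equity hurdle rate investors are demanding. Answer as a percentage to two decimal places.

Rearranging the constant-growth DDM: r = D₁/P₀ + g.
r = 6.4300 / 131.87 + 0.033 = 0.04876 + 0.033 = 0.08176

8.18%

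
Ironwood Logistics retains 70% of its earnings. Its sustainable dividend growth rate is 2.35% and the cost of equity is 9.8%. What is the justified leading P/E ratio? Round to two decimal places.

4.03

Payout ratio b = 1 − 0.70 = 0.30.
Justified leading P/E = b/(r−g) = 0.30/(0.098−0.0235) = 4.0268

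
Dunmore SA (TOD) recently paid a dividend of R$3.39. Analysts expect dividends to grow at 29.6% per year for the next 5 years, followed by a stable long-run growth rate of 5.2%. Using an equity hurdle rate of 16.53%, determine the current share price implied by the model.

R$77.14

Two-stage DDM. Project D₁…D_5 at 0.296, terminal growth 0.052, discount at r = 0.1653.
D_1 = 4.3934
D_2 = 5.6939
D_3 = 7.3793
D_4 = 9.5636
D_5 = 12.3944
Terminal value at t=5: TV = D_6/(r−g) = 13.0389/(0.1653−0.052) = 115.0828
P₀ = 4.3934/(1+0.1653)^1 + 5.6939/(1+0.1653)^2 + 7.3793/(1+0.1653)^3 + 9.5636/(1+0.1653)^4 + 12.3944/(1+0.1653)^5 + 115.0828/(1+0.1653)^5 = 77.1390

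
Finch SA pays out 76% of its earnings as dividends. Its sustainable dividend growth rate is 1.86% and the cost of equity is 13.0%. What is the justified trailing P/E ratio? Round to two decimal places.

Justified trailing P/E = b(1+g)/(r−g) = 0.76×(1+0.0186)/(0.13−0.0186) = 6.9492

6.95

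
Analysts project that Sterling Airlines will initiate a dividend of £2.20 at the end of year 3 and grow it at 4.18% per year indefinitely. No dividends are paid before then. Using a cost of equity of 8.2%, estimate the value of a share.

£46.75

Deferred-dividend DDM. At t=2 the remaining stream is a growing perpetuity with first payment D_3 = 2.20.
V_2 = D_3/(r−g) = 2.20/(0.082−0.0418) = 54.7264
P₀ = V_2/(1+r)^2 = 54.7264/(1+0.082)^2 = 46.7457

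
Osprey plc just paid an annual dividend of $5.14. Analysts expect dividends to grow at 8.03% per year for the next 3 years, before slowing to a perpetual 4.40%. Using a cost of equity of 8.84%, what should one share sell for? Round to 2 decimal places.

Two-stage DDM. Project D₁…D_3 at 0.0803, terminal growth 0.044, discount at r = 0.0884.
D_1 = 5.5527
D_2 = 5.9986
D_3 = 6.4803
Terminal value at t=3: TV = D_4/(r−g) = 6.7655/(0.0884−0.044) = 152.3750
P₀ = 5.5527/(1+0.0884)^1 + 5.9986/(1+0.0884)^2 + 6.4803/(1+0.0884)^3 + 152.3750/(1+0.0884)^3 = 133.3728

$133.37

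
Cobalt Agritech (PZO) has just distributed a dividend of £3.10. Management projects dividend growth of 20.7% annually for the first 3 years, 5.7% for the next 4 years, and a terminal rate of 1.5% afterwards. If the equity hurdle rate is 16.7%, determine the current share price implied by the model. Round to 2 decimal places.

Three-stage DDM. Project D₁…D_7; terminal Gordon value at t=7 with g = 0.015; discount at r = 0.167.
D_1 = 3.7417
D_2 = 4.5162
D_3 = 5.4511
D_4 = 5.7618
D_5 = 6.0902
D_6 = 6.4374
D_7 = 6.8043
TV_7 = 6.9064/(0.167−0.015) = 45.4366
P₀ = Σ Dₜ/(1+r)ᵗ + TV_7/(1+r)^7 = 36.1430

£36.14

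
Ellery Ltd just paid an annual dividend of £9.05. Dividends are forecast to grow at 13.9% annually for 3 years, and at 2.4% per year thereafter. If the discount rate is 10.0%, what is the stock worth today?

£164.49

Two-stage DDM. Project D₁…D_3 at 0.139, terminal growth 0.024, discount at r = 0.1.
D_1 = 10.3080
D_2 = 11.7408
D_3 = 13.3727
Terminal value at t=3: TV = D_4/(r−g) = 13.6937/(0.1−0.024) = 180.1798
P₀ = 10.3080/(1+0.1)^1 + 11.7408/(1+0.1)^2 + 13.3727/(1+0.1)^3 + 180.1798/(1+0.1)^3 = 164.4928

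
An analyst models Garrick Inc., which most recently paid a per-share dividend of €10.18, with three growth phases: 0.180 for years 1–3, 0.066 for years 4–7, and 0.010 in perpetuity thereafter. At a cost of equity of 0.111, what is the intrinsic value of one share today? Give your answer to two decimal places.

€181.91

Three-stage DDM. Project D₁…D_7; terminal Gordon value at t=7 with g = 0.01; discount at r = 0.111.
D_1 = 12.0124
D_2 = 14.1746
D_3 = 16.7261
D_4 = 17.8300
D_5 = 19.0068
D_6 = 20.2612
D_7 = 21.5985
TV_7 = 21.8144/(0.111−0.01) = 215.9845
P₀ = Σ Dₜ/(1+r)ᵗ + TV_7/(1+r)^7 = 181.9137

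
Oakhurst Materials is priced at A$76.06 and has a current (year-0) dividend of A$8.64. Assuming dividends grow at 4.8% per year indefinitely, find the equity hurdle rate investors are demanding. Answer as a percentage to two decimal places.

16.70%

Rearranging the constant-growth DDM: r = D₁/P₀ + g.
D₁ = 8.64 × (1 + 0.048) = 9.0547.
r = 9.0547 / 76.06 + 0.048 = 0.11905 + 0.048 = 0.16705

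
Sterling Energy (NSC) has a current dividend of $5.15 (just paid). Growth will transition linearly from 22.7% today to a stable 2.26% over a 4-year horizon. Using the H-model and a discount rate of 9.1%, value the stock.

H-model: P₀ = D₀[(1+g_L) + H(g_S−g_L)]/(r−g_L), with H = 4/2 = 2.
P₀ = 5.15 × [(1+0.0226) + 2×(0.227−0.0226)] / (0.091−0.0226)
   = 5.15 × 1.4314 / 0.0684 = 107.7735

$107.77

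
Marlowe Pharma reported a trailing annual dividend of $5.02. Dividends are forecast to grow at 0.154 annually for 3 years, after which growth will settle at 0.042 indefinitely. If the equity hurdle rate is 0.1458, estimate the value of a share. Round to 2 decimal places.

$66.76

Two-stage DDM. Project D₁…D_3 at 0.154, terminal growth 0.042, discount at r = 0.1458.
D_1 = 5.7931
D_2 = 6.6852
D_3 = 7.7147
Terminal value at t=3: TV = D_4/(r−g) = 8.0388/(0.1458−0.042) = 77.4447
P₀ = 5.7931/(1+0.1458)^1 + 6.6852/(1+0.1458)^2 + 7.7147/(1+0.1458)^3 + 77.4447/(1+0.1458)^3 = 66.7597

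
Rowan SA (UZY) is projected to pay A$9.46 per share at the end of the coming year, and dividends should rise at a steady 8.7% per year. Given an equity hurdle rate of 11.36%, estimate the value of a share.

A$355.64

Gordon growth model: P₀ = D₁/(r − g), with D₁ = 9.46 given directly.
P₀ = 9.4600 / (0.1136 − 0.087) = 9.4600 / 0.0266 = 355.6391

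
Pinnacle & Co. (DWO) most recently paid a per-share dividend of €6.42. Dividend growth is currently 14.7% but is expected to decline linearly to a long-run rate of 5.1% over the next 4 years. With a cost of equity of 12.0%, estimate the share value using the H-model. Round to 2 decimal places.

H-model: P₀ = D₀[(1+g_L) + H(g_S−g_L)]/(r−g_L), with H = 4/2 = 2.
P₀ = 6.42 × [(1+0.051) + 2×(0.147−0.051)] / (0.12−0.051)
   = 6.42 × 1.2430 / 0.069 = 115.6530

€115.65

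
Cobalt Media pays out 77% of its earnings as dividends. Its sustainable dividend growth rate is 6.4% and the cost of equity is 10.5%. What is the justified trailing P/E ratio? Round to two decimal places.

Justified trailing P/E = b(1+g)/(r−g) = 0.77×(1+0.064)/(0.105−0.064) = 19.9824

19.98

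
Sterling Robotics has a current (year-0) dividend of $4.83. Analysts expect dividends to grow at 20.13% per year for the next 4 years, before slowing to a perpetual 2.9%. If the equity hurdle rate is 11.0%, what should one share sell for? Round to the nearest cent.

Two-stage DDM. Project D₁…D_4 at 0.2013, terminal growth 0.029, discount at r = 0.11.
D_1 = 5.8023
D_2 = 6.9703
D_3 = 8.3734
D_4 = 10.0590
Terminal value at t=4: TV = D_5/(r−g) = 10.3507/(0.11−0.029) = 127.7860
P₀ = 5.8023/(1+0.11)^1 + 6.9703/(1+0.11)^2 + 8.3734/(1+0.11)^3 + 10.0590/(1+0.11)^4 + 127.7860/(1+0.11)^4 = 107.8098

$107.81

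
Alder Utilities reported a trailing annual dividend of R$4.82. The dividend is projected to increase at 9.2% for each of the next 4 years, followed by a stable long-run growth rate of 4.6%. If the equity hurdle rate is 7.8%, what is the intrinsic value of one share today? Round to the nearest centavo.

Two-stage DDM. Project D₁…D_4 at 0.092, terminal growth 0.046, discount at r = 0.078.
D_1 = 5.2634
D_2 = 5.7477
D_3 = 6.2765
D_4 = 6.8539
Terminal value at t=4: TV = D_5/(r−g) = 7.1692/(0.078−0.046) = 224.0368
P₀ = 5.2634/(1+0.078)^1 + 5.7477/(1+0.078)^2 + 6.2765/(1+0.078)^3 + 6.8539/(1+0.078)^4 + 224.0368/(1+0.078)^4 = 185.8133

R$185.81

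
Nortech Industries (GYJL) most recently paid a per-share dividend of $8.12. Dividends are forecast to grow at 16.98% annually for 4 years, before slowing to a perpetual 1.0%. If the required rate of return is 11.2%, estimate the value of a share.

Two-stage DDM. Project D₁…D_4 at 0.1698, terminal growth 0.01, discount at r = 0.112.
D_1 = 9.4988
D_2 = 11.1117
D_3 = 12.9984
D_4 = 15.2056
Terminal value at t=4: TV = D_5/(r−g) = 15.3576/(0.112−0.01) = 150.5649
P₀ = 9.4988/(1+0.112)^1 + 11.1117/(1+0.112)^2 + 12.9984/(1+0.112)^3 + 15.2056/(1+0.112)^4 + 150.5649/(1+0.112)^4 = 135.3959

$135.40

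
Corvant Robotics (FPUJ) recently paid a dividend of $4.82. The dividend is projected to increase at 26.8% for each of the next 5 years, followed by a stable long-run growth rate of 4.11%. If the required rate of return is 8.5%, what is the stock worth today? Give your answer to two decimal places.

$288.59

Two-stage DDM. Project D₁…D_5 at 0.268, terminal growth 0.0411, discount at r = 0.085.
D_1 = 6.1118
D_2 = 7.7497
D_3 = 9.8266
D_4 = 12.4602
D_5 = 15.7995
Terminal value at t=5: TV = D_6/(r−g) = 16.4489/(0.085−0.0411) = 374.6892
P₀ = 6.1118/(1+0.085)^1 + 7.7497/(1+0.085)^2 + 9.8266/(1+0.085)^3 + 12.4602/(1+0.085)^4 + 15.7995/(1+0.085)^5 + 374.6892/(1+0.085)^5 = 288.5930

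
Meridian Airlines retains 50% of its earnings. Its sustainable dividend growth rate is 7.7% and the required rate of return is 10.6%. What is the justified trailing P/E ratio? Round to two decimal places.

18.57

Payout ratio b = 1 − 0.50 = 0.50.
Justified trailing P/E = b(1+g)/(r−g) = 0.50×(1+0.077)/(0.106−0.077) = 18.5690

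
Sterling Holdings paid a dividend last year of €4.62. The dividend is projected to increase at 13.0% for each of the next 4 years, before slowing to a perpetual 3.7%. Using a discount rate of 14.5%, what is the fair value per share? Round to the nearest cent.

Two-stage DDM. Project D₁…D_4 at 0.13, terminal growth 0.037, discount at r = 0.145.
D_1 = 5.2206
D_2 = 5.8993
D_3 = 6.6662
D_4 = 7.5328
Terminal value at t=4: TV = D_5/(r−g) = 7.8115/(0.145−0.037) = 72.3287
P₀ = 5.2206/(1+0.145)^1 + 5.8993/(1+0.145)^2 + 6.6662/(1+0.145)^3 + 7.5328/(1+0.145)^4 + 72.3287/(1+0.145)^4 = 59.9639

€59.96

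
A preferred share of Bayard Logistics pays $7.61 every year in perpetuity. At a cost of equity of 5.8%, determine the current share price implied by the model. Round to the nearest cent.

$131.21

Zero-growth DDM (perpetuity): P₀ = D/r = 7.61 / 0.058 = 131.2069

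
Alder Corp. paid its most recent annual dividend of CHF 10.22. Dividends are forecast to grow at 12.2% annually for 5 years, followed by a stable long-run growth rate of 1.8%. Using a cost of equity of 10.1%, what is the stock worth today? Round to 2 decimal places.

CHF 191.87

Two-stage DDM. Project D₁…D_5 at 0.122, terminal growth 0.018, discount at r = 0.101.
D_1 = 11.4668
D_2 = 12.8658
D_3 = 14.4354
D_4 = 16.1965
D_5 = 18.1725
Terminal value at t=5: TV = D_6/(r−g) = 18.4996/(0.101−0.018) = 222.8871
P₀ = 11.4668/(1+0.101)^1 + 12.8658/(1+0.101)^2 + 14.4354/(1+0.101)^3 + 16.1965/(1+0.101)^4 + 18.1725/(1+0.101)^5 + 222.8871/(1+0.101)^5 = 191.8674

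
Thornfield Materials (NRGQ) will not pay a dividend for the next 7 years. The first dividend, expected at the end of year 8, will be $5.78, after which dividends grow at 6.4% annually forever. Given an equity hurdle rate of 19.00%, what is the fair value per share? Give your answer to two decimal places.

Deferred-dividend DDM. At t=7 the remaining stream is a growing perpetuity with first payment D_8 = 5.78.
V_7 = D_8/(r−g) = 5.78/(0.19−0.064) = 45.8730
P₀ = V_7/(1+r)^7 = 45.8730/(1+0.19)^7 = 13.5746

$13.57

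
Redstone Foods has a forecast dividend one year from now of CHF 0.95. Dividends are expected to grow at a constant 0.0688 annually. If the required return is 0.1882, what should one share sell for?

CHF 7.96

Gordon growth model: P₀ = D₁/(r − g), with D₁ = 0.95 given directly.
P₀ = 0.9500 / (0.1882 − 0.0688) = 0.9500 / 0.1194 = 7.9564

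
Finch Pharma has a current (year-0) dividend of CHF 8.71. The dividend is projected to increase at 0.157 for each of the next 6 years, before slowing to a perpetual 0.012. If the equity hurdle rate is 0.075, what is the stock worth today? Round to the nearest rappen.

Two-stage DDM. Project D₁…D_6 at 0.157, terminal growth 0.012, discount at r = 0.075.
D_1 = 10.0775
D_2 = 11.6596
D_3 = 13.4902
D_4 = 15.6082
D_5 = 18.0586
D_6 = 20.8938
Terminal value at t=6: TV = D_7/(r−g) = 21.1446/(0.075−0.012) = 335.6281
P₀ = 10.0775/(1+0.075)^1 + 11.6596/(1+0.075)^2 + 13.4902/(1+0.075)^3 + 15.6082/(1+0.075)^4 + 18.0586/(1+0.075)^5 + 20.8938/(1+0.075)^6 + 335.6281/(1+0.075)^6 = 285.6017

CHF 285.60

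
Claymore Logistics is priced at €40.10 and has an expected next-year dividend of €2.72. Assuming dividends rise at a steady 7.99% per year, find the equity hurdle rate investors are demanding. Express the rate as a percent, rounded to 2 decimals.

14.77%

Rearranging the constant-growth DDM: r = D₁/P₀ + g.
r = 2.7200 / 40.10 + 0.0799 = 0.06783 + 0.0799 = 0.14773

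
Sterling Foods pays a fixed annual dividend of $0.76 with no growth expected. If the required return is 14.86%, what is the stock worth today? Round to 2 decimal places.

Zero-growth DDM (perpetuity): P₀ = D/r = 0.76 / 0.1486 = 5.1144

$5.11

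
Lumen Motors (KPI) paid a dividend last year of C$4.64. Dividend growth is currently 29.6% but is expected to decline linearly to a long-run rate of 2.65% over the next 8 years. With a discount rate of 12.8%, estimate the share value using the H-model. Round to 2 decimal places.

C$96.21

H-model: P₀ = D₀[(1+g_L) + H(g_S−g_L)]/(r−g_L), with H = 8/2 = 4.
P₀ = 4.64 × [(1+0.0265) + 4×(0.296−0.0265)] / (0.128−0.0265)
   = 4.64 × 2.1045 / 0.1015 = 96.2057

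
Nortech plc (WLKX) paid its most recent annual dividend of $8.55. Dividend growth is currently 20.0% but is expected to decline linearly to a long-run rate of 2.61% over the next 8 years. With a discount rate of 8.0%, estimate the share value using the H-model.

H-model: P₀ = D₀[(1+g_L) + H(g_S−g_L)]/(r−g_L), with H = 8/2 = 4.
P₀ = 8.55 × [(1+0.0261) + 4×(0.2−0.0261)] / (0.08−0.0261)
   = 8.55 × 1.7217 / 0.0539 = 273.1083

$273.11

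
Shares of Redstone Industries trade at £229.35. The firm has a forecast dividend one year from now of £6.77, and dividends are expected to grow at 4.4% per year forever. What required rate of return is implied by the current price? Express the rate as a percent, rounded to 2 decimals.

7.35%

Rearranging the constant-growth DDM: r = D₁/P₀ + g.
r = 6.7700 / 229.35 + 0.044 = 0.02952 + 0.044 = 0.07352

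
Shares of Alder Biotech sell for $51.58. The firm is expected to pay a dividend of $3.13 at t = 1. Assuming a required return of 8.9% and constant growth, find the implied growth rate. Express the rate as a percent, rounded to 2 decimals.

2.83%

From P₀ = D₁/(r − g), the implied growth is g = r − D₁/P₀.
g = 0.089 − 3.13/51.58 = 0.089 − 0.06068 = 0.02832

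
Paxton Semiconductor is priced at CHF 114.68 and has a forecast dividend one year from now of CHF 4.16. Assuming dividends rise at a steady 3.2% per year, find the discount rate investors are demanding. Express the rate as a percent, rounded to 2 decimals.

6.83%

Rearranging the constant-growth DDM: r = D₁/P₀ + g.
r = 4.1600 / 114.68 + 0.032 = 0.03627 + 0.032 = 0.06827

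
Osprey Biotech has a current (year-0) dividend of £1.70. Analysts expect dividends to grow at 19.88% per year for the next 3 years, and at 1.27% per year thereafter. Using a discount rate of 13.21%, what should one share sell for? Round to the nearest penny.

£22.85

Two-stage DDM. Project D₁…D_3 at 0.1988, terminal growth 0.0127, discount at r = 0.1321.
D_1 = 2.0380
D_2 = 2.4431
D_3 = 2.9288
Terminal value at t=3: TV = D_4/(r−g) = 2.9660/(0.1321−0.0127) = 24.8408
P₀ = 2.0380/(1+0.1321)^1 + 2.4431/(1+0.1321)^2 + 2.9288/(1+0.1321)^3 + 24.8408/(1+0.1321)^3 = 22.8452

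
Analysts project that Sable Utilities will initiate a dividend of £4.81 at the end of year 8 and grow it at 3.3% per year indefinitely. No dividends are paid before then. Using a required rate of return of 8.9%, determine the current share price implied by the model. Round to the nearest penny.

Deferred-dividend DDM. At t=7 the remaining stream is a growing perpetuity with first payment D_8 = 4.81.
V_7 = D_8/(r−g) = 4.81/(0.089−0.033) = 85.8929
P₀ = V_7/(1+r)^7 = 85.8929/(1+0.089)^7 = 47.2892

£47.29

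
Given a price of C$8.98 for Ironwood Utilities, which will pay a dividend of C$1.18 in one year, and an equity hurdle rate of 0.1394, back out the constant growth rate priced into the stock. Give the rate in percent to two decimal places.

From P₀ = D₁/(r − g), the implied growth is g = r − D₁/P₀.
g = 0.1394 − 1.18/8.98 = 0.1394 − 0.13140 = 0.00800

0.80%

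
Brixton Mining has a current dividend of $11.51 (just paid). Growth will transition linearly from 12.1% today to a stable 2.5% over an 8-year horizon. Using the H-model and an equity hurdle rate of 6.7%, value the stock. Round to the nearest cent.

H-model: P₀ = D₀[(1+g_L) + H(g_S−g_L)]/(r−g_L), with H = 8/2 = 4.
P₀ = 11.51 × [(1+0.025) + 4×(0.121−0.025)] / (0.067−0.025)
   = 11.51 × 1.4090 / 0.042 = 386.1331

$386.13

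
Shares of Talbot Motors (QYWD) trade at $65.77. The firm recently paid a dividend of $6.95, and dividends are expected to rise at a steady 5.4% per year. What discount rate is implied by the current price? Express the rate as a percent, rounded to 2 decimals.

Rearranging the constant-growth DDM: r = D₁/P₀ + g.
D₁ = 6.95 × (1 + 0.054) = 7.3253.
r = 7.3253 / 65.77 + 0.054 = 0.11138 + 0.054 = 0.16538

16.54%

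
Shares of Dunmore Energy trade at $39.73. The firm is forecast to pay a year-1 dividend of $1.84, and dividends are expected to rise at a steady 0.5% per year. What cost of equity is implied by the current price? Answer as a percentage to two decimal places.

5.13%

Rearranging the constant-growth DDM: r = D₁/P₀ + g.
r = 1.8400 / 39.73 + 0.005 = 0.04631 + 0.005 = 0.05131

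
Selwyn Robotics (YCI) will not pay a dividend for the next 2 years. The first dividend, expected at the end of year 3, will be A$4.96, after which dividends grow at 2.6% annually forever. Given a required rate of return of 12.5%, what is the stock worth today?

Deferred-dividend DDM. At t=2 the remaining stream is a growing perpetuity with first payment D_3 = 4.96.
V_2 = D_3/(r−g) = 4.96/(0.125−0.026) = 50.1010
P₀ = V_2/(1+r)^2 = 50.1010/(1+0.125)^2 = 39.5860

A$39.59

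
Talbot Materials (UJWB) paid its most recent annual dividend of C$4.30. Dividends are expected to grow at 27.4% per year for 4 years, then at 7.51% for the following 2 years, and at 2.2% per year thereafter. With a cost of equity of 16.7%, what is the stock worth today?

C$68.87

Three-stage DDM. Project D₁…D_6; terminal Gordon value at t=6 with g = 0.022; discount at r = 0.167.
D_1 = 5.4782
D_2 = 6.9792
D_3 = 8.8915
D_4 = 11.3278
D_5 = 12.1785
D_6 = 13.0931
TV_6 = 13.3812/(0.167−0.022) = 92.2841
P₀ = Σ Dₜ/(1+r)ᵗ + TV_6/(1+r)^6 = 68.8653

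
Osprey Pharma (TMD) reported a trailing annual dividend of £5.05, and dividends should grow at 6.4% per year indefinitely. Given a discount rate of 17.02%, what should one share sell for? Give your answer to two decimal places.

Gordon growth model: P₀ = D₁/(r − g). D₁ = 5.05 × (1 + 0.064) = 5.3732.
P₀ = 5.3732 / (0.1702 − 0.064) = 5.3732 / 0.1062 = 50.5951

£50.60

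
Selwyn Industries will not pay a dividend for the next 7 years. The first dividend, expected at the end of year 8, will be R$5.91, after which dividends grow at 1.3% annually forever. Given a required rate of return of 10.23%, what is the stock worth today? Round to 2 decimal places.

R$33.47

Deferred-dividend DDM. At t=7 the remaining stream is a growing perpetuity with first payment D_8 = 5.91.
V_7 = D_8/(r−g) = 5.91/(0.1023−0.013) = 66.1814
P₀ = V_7/(1+r)^7 = 66.1814/(1+0.1023)^7 = 33.4686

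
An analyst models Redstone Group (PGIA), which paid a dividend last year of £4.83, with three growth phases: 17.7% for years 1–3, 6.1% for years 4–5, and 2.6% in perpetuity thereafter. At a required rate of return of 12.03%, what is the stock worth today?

Three-stage DDM. Project D₁…D_5; terminal Gordon value at t=5 with g = 0.026; discount at r = 0.1203.
D_1 = 5.6849
D_2 = 6.6911
D_3 = 7.8755
D_4 = 8.3559
D_5 = 8.8656
TV_5 = 9.0961/(0.1203−0.026) = 96.4590
P₀ = Σ Dₜ/(1+r)ᵗ + TV_5/(1+r)^5 = 80.9955

£81.00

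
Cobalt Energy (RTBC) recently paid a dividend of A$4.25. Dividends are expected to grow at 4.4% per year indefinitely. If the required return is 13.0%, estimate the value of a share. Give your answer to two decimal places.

A$51.59

Gordon growth model: P₀ = D₁/(r − g). D₁ = 4.25 × (1 + 0.044) = 4.4370.
P₀ = 4.4370 / (0.13 − 0.044) = 4.4370 / 0.086 = 51.5930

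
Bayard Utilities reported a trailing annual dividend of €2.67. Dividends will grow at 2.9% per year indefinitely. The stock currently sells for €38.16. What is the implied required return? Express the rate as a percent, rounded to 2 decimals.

Rearranging the constant-growth DDM: r = D₁/P₀ + g.
D₁ = 2.67 × (1 + 0.029) = 2.7474.
r = 2.7474 / 38.16 + 0.029 = 0.07200 + 0.029 = 0.10100

10.10%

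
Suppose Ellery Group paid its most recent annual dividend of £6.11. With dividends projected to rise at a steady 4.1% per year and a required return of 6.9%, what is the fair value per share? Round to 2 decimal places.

Gordon growth model: P₀ = D₁/(r − g). D₁ = 6.11 × (1 + 0.041) = 6.3605.
P₀ = 6.3605 / (0.069 − 0.041) = 6.3605 / 0.028 = 227.1611

£227.16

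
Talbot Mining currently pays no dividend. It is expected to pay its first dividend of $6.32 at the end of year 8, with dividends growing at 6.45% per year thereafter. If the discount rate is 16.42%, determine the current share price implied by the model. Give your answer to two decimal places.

$21.87

Deferred-dividend DDM. At t=7 the remaining stream is a growing perpetuity with first payment D_8 = 6.32.
V_7 = D_8/(r−g) = 6.32/(0.1642−0.0645) = 63.3902
P₀ = V_7/(1+r)^7 = 63.3902/(1+0.1642)^7 = 21.8690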